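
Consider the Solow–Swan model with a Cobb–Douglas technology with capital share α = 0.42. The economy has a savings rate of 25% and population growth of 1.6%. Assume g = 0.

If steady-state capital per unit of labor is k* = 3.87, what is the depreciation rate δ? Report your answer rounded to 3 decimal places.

In steady state, investment equals break-even investment: s·k^α = (n + δ)·k.
So s / (n + δ) = (k*)^(1−α) = 3.87^0.58 = 2.1922.
Therefore n + δ = s / 2.1922 = 0.25 / 2.1922 = 0.1140, so δ = 0.1140 − 0.016 = 0.0980.

δ ≈ 0.098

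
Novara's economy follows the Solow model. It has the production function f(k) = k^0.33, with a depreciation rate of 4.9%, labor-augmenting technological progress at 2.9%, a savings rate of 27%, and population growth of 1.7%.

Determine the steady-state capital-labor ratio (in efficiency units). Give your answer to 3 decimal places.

Steady state requires s·f(k) = (n + g + δ)·k, i.e. s·k^α = (n + g + δ)·k.
Dividing both sides by k: k^(1−α) = s / (n + g + δ).
k^0.67 = 0.27 / (0.017 + 0.029 + 0.049) = 0.27 / 0.095 = 2.8421
k* = 2.8421^(1/0.67) ≈ 4.7542

k* ≈ 4.754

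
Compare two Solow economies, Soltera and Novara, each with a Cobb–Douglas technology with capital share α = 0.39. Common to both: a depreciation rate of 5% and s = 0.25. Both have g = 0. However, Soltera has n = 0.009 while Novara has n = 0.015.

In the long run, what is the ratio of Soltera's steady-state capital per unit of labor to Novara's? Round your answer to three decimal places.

ratio ≈ 1.172

Steady-state k* = [s/(n + δ)]^(1/(1−α)), so the ratio is [ (s_S/(n + δ)_S) / (s_N/(n + δ)_N) ]^1.6393.
s_S/(n + δ)_S = 0.25/0.059 = 4.2373; s_N/(n + δ)_N = 0.25/0.065 = 3.8462.
Ratio = (4.2373/3.8462)^1.6393 = 1.1017^1.6393 ≈ 1.1721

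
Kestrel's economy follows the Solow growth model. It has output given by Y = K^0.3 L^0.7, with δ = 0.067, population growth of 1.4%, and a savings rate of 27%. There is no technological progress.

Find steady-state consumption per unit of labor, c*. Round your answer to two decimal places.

In steady state, investment equals break-even investment: s·k^α = (n + δ)·k.
Dividing both sides by k: k^(1−α) = s / (n + δ).
k^0.7 = 0.27 / (0.014 + 0.067) = 0.27 / 0.081 = 3.3333
k* = 3.3333^(1/0.7) ≈ 5.5842
y* = (k*)^α = 5.5842^0.3 ≈ 1.6753
c* = (1 − s)·y* = (1 − 0.27) × 1.6753 ≈ 1.2230

c* ≈ 1.22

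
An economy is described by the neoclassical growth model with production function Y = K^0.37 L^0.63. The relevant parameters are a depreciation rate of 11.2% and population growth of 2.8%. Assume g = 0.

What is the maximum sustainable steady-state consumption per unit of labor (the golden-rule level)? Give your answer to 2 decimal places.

At the golden rule, f'(k) = n + δ, so α·k^(α−1) = n + δ and k_gold = (α/(n + δ))^(1/(1−α)).
k_gold = (0.37/0.140)^(1/0.63) = 2.6429^1.5873 ≈ 4.6770
c_gold = f(k_gold) − (n + δ)·k_gold = 1.7697 − 0.140×4.6770 ≈ 1.1149

c_gold ≈ 1.11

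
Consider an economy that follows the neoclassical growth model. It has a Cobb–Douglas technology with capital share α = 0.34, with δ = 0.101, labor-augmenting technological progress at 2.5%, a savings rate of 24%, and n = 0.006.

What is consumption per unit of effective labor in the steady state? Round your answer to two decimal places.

c* = 1.03

At the steady state, Δk = 0, so s·k^α = (n + g + δ)·k.
Dividing both sides by k: k^(1−α) = s / (n + g + δ).
k^0.66 = 0.24 / (0.006 + 0.025 + 0.101) = 0.24 / 0.132 = 1.8182
k* = 1.8182^(1/0.66) ≈ 2.4740
y* = (k*)^α = 2.4740^0.34 ≈ 1.3607
c* = (1 − s)·y* = (1 − 0.24) × 1.3607 ≈ 1.0341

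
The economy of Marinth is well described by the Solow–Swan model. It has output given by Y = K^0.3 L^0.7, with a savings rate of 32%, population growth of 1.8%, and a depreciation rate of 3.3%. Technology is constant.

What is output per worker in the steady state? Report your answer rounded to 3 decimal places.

y* ≈ 2.197

In steady state, investment equals break-even investment: s·k^α = (n + δ)·k.
Rearranging, k^(1−α) = s / (n + δ).
k^0.7 = 0.32 / (0.018 + 0.033) = 0.32 / 0.051 = 6.2745
k* = 6.2745^(1/0.7) ≈ 13.7847
y* = (k*)^α = 13.7847^0.3 ≈ 2.1969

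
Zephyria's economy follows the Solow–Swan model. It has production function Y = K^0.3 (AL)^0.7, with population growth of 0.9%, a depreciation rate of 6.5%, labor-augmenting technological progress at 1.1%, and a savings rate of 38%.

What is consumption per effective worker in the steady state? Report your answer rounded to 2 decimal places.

c* = 1.18

Steady state requires s·f(k) = (n + g + δ)·k, i.e. s·k^α = (n + g + δ)·k.
Rearranging, k^(1−α) = s / (n + g + δ).
k^0.7 = 0.38 / (0.009 + 0.011 + 0.065) = 0.38 / 0.085 = 4.4706
k* = 4.4706^(1/0.7) ≈ 8.4936
y* = (k*)^α = 8.4936^0.3 ≈ 1.8999
c* = (1 − s)·y* = (1 − 0.38) × 1.8999 ≈ 1.1779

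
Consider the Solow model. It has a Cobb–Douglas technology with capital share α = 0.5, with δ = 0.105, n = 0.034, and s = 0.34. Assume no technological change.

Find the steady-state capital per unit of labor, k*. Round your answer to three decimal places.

In steady state, investment equals break-even investment: s·k^α = (n + δ)·k.
Rearranging, k^(1−α) = s / (n + δ).
k^0.5 = 0.34 / (0.034 + 0.105) = 0.34 / 0.139 = 2.4460
k* = 2.4460^(1/0.5) ≈ 5.9829

k* ≈ 5.983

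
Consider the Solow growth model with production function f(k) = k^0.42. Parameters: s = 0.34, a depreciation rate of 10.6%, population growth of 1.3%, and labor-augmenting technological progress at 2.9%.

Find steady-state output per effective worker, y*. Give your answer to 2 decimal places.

At the steady state, Δk = 0, so s·k^α = (n + g + δ)·k.
Rearranging, k^(1−α) = s / (n + g + δ).
k^0.58 = 0.34 / (0.013 + 0.029 + 0.106) = 0.34 / 0.148 = 2.2973
k* = 2.2973^(1/0.58) ≈ 4.1956
y* = (k*)^α = 4.1956^0.42 ≈ 1.8263

y* ≈ 1.83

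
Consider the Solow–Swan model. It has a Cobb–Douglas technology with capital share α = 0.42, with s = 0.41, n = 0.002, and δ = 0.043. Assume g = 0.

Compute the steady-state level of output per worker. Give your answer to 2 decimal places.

In steady state, investment equals break-even investment: s·k^α = (n + δ)·k.
Dividing both sides by k: k^(1−α) = s / (n + δ).
k^0.58 = 0.41 / (0.002 + 0.043) = 0.41 / 0.045 = 9.1111
k* = 9.1111^(1/0.58) ≈ 45.1266
y* = (k*)^α = 45.1266^0.42 ≈ 4.9529

y* = 4.95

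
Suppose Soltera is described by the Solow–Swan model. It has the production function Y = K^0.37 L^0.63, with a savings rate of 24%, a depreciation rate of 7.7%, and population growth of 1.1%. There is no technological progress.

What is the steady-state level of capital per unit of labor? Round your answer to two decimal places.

In steady state, investment equals break-even investment: s·k^α = (n + δ)·k.
Rearranging, k^(1−α) = s / (n + δ).
k^0.63 = 0.24 / (0.011 + 0.077) = 0.24 / 0.088 = 2.7273
k* = 2.7273^(1/0.63) ≈ 4.9163

k* ≈ 4.92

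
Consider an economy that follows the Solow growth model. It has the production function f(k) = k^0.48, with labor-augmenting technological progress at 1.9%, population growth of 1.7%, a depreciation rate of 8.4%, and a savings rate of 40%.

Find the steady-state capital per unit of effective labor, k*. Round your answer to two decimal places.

At the steady state, Δk = 0, so s·k^α = (n + g + δ)·k.
Rearranging, k^(1−α) = s / (n + g + δ).
k^0.52 = 0.40 / (0.017 + 0.019 + 0.084) = 0.40 / 0.120 = 3.3333
k* = 3.3333^(1/0.52) ≈ 10.1281

k* ≈ 10.13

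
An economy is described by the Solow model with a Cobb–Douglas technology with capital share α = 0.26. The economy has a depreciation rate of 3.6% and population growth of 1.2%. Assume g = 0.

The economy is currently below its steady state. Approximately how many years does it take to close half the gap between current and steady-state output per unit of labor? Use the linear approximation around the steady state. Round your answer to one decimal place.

half-life ≈ 19.5 years

Near the steady state the convergence rate is λ = (1 − α)(n + δ).
λ = (1 − 0.26) × 0.048 = 0.74 × 0.048 = 0.03552
Half-life = ln 2 / λ = 0.6931 / 0.03552 ≈ 19.51 years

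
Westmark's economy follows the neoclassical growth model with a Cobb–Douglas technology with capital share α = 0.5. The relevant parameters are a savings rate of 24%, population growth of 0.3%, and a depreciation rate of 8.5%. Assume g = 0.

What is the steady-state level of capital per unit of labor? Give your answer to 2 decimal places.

At the steady state, Δk = 0, so s·k^α = (n + δ)·k.
Rearranging, k^(1−α) = s / (n + δ).
k^0.5 = 0.24 / (0.003 + 0.085) = 0.24 / 0.088 = 2.7273
k* = 2.7273^(1/0.5) ≈ 7.4382

k* ≈ 7.44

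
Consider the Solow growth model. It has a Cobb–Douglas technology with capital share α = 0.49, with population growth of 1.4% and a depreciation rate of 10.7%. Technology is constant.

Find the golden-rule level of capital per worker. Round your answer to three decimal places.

The golden rule sets f'(k) = n + δ, i.e. α·k^(α−1) = n + δ.
So k^(1−α) = α / (n + δ) = 0.49 / 0.121 = 4.0496.
k_gold = 4.0496^(1/0.51) ≈ 15.5240

k_gold ≈ 15.524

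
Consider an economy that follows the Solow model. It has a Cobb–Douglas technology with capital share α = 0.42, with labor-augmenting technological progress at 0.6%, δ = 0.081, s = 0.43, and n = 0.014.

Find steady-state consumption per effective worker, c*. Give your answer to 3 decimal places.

At the steady state, Δk = 0, so s·k^α = (n + g + δ)·k.
Dividing both sides by k: k^(1−α) = s / (n + g + δ).
k^0.58 = 0.43 / (0.014 + 0.006 + 0.081) = 0.43 / 0.101 = 4.2574
k* = 4.2574^(1/0.58) ≈ 12.1544
y* = (k*)^α = 12.1544^0.42 ≈ 2.8549
c* = (1 − s)·y* = (1 − 0.43) × 2.8549 ≈ 1.6273

c* ≈ 1.627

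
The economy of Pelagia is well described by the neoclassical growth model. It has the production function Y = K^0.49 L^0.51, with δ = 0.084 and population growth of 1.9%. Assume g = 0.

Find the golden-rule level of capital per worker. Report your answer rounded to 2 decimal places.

The golden rule sets f'(k) = n + δ, i.e. α·k^(α−1) = n + δ.
So k^(1−α) = α / (n + δ) = 0.49 / 0.103 = 4.7573.
k_gold = 4.7573^(1/0.51) ≈ 21.2891

k_gold ≈ 21.29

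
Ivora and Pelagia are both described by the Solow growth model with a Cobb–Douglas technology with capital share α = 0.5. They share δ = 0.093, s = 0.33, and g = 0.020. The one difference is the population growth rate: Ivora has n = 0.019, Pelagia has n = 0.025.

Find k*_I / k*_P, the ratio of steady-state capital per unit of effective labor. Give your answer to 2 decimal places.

Steady-state k* = [s/(n + g + δ)]^(1/(1−α)), so the ratio is [ (s_I/(n + g + δ)_I) / (s_P/(n + g + δ)_P) ]^2.
s_I/(n + g + δ)_I = 0.33/0.132 = 2.5000; s_P/(n + g + δ)_P = 0.33/0.138 = 2.3913.
Ratio = (2.5000/2.3913)^2 = 1.0455^2 ≈ 1.0931

ratio ≈ 1.09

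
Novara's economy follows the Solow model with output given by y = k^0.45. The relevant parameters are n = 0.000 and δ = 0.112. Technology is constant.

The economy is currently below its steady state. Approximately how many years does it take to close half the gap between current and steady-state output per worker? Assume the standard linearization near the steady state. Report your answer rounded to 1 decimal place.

Near the steady state the convergence rate is λ = (1 − α)(n + δ).
λ = (1 − 0.45) × 0.112 = 0.55 × 0.112 = 0.0616
Half-life = ln 2 / λ = 0.6931 / 0.0616 ≈ 11.25 years

about 11.3 years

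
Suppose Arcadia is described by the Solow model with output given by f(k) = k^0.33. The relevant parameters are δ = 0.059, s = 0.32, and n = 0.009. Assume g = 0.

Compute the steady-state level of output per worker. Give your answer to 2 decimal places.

In steady state, investment equals break-even investment: s·k^α = (n + δ)·k.
Dividing both sides by k: k^(1−α) = s / (n + δ).
k^0.67 = 0.32 / (0.009 + 0.059) = 0.32 / 0.068 = 4.7059
k* = 4.7059^(1/0.67) ≈ 10.0912
y* = (k*)^α = 10.0912^0.33 ≈ 2.1444

y* ≈ 2.14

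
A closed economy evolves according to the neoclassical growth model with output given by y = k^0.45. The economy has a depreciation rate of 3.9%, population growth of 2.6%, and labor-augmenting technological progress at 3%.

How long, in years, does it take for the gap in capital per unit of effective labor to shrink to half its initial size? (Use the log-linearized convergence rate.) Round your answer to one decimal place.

Near the steady state the convergence rate is λ = (1 − α)(n + g + δ).
λ = (1 − 0.45) × 0.095 = 0.55 × 0.095 = 0.05225
Half-life = ln 2 / λ = 0.6931 / 0.05225 ≈ 13.27 years

about 13.3 years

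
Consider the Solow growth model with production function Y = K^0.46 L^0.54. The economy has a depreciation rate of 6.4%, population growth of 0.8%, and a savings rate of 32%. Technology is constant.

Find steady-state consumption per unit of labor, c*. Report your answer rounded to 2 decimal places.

c* ≈ 2.42

At the steady state, Δk = 0, so s·k^α = (n + δ)·k.
Rearranging, k^(1−α) = s / (n + δ).
k^0.54 = 0.32 / (0.008 + 0.064) = 0.32 / 0.072 = 4.4444
k* = 4.4444^(1/0.54) ≈ 15.8363
y* = (k*)^α = 15.8363^0.46 ≈ 3.5632
c* = (1 − s)·y* = (1 − 0.32) × 3.5632 ≈ 2.4230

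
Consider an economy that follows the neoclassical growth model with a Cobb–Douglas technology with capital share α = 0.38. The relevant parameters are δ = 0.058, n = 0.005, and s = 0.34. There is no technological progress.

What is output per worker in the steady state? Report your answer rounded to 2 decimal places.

y* ≈ 2.81

In steady state, investment equals break-even investment: s·k^α = (n + δ)·k.
Dividing both sides by k: k^(1−α) = s / (n + δ).
k^0.62 = 0.34 / (0.005 + 0.058) = 0.34 / 0.063 = 5.3968
k* = 5.3968^(1/0.62) ≈ 15.1658
y* = (k*)^α = 15.1658^0.38 ≈ 2.8101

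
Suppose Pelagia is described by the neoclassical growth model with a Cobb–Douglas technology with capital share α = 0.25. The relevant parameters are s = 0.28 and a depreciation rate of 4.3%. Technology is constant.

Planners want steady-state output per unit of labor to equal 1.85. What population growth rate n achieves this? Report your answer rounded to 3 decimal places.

n ≈ 0.001

Steady state requires s·f(k) = (n + δ)·k, i.e. s·k^α = (n + δ)·k.
Since y* = [s/(n + δ)]^(α/(1−α)), we have s/(n + δ) = (y*)^((1−α)/α) = 1.85^3 = 6.3316.
Therefore n + δ = s / 6.3316 = 0.28 / 6.3316 = 0.0442, so n = 0.0442 − 0.043 = 0.0012.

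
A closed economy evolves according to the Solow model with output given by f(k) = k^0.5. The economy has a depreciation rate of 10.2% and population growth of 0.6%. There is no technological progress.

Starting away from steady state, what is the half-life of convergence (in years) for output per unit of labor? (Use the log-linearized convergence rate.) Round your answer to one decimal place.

about 12.8 years

Near the steady state the convergence rate is λ = (1 − α)(n + δ).
λ = (1 − 0.5) × 0.108 = 0.5 × 0.108 = 0.0540
Half-life = ln 2 / λ = 0.6931 / 0.0540 ≈ 12.84 years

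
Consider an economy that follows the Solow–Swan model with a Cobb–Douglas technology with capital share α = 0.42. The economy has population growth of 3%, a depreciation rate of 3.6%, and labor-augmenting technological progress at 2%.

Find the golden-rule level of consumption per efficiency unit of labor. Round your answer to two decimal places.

c_gold ≈ 1.83

At the golden rule, f'(k) = n + g + δ, so α·k^(α−1) = n + g + δ and k_gold = (α/(n + g + δ))^(1/(1−α)).
k_gold = (0.42/0.086)^(1/0.58) = 4.8837^1.7241 ≈ 15.3983
c_gold = f(k_gold) − (n + g + δ)·k_gold = 3.1531 − 0.086×15.3983 ≈ 1.8288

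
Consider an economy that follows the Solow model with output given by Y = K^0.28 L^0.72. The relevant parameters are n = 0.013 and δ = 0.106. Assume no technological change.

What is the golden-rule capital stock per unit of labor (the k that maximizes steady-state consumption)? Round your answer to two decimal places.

The golden rule sets f'(k) = n + δ, i.e. α·k^(α−1) = n + δ.
So k^(1−α) = α / (n + δ) = 0.28 / 0.119 = 2.3529.
k_gold = 2.3529^(1/0.72) ≈ 3.2818

k_gold ≈ 3.28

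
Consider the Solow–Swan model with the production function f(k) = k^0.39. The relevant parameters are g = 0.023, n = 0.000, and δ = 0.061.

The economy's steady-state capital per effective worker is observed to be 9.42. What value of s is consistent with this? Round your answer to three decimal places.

s ≈ 0.330

At the steady state, Δk = 0, so s·k^α = (n + g + δ)·k.
So s / (n + g + δ) = (k*)^(1−α) = 9.42^0.61 = 3.9280.
Therefore s = 3.9280 × (n + g + δ) = 3.9280 × 0.084 = 0.3300.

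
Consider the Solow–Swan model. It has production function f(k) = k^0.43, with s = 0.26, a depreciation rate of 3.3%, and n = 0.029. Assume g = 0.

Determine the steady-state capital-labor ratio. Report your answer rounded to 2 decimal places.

k* ≈ 12.37

In steady state, investment equals break-even investment: s·k^α = (n + δ)·k.
Rearranging, k^(1−α) = s / (n + δ).
k^0.57 = 0.26 / (0.029 + 0.033) = 0.26 / 0.062 = 4.1935
k* = 4.1935^(1/0.57) ≈ 12.3663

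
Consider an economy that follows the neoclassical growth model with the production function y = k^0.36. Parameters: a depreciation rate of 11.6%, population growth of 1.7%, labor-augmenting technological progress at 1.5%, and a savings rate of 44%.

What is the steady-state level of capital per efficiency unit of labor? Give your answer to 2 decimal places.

k* = 5.49

In steady state, investment equals break-even investment: s·k^α = (n + g + δ)·k.
Rearranging, k^(1−α) = s / (n + g + δ).
k^0.64 = 0.44 / (0.017 + 0.015 + 0.116) = 0.44 / 0.148 = 2.9730
k* = 2.9730^(1/0.64) ≈ 5.4874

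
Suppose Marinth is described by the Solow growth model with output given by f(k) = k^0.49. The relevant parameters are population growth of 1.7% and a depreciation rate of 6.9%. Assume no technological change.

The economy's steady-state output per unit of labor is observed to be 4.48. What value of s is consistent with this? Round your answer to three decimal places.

Steady state requires s·f(k) = (n + δ)·k, i.e. s·k^α = (n + δ)·k.
Since y* = [s/(n + δ)]^(α/(1−α)), we have s/(n + δ) = (y*)^((1−α)/α) = 4.48^1.0408 = 4.7627.
Therefore s = 4.7627 × (n + δ) = 4.7627 × 0.086 = 0.4096.

s ≈ 0.410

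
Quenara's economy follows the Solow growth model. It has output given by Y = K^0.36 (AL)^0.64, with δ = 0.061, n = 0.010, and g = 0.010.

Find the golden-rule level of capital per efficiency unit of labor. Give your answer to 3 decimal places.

The golden rule sets f'(k) = n + g + δ, i.e. α·k^(α−1) = n + g + δ.
So k^(1−α) = α / (n + g + δ) = 0.36 / 0.081 = 4.4444.
k_gold = 4.4444^(1/0.64) ≈ 10.2851

k_gold ≈ 10.285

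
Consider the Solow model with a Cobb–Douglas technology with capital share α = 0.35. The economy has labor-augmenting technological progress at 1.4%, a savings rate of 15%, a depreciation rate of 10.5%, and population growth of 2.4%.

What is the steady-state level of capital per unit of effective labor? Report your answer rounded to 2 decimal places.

k* = 1.08

In steady state, investment equals break-even investment: s·k^α = (n + g + δ)·k.
Rearranging, k^(1−α) = s / (n + g + δ).
k^0.65 = 0.15 / (0.024 + 0.014 + 0.105) = 0.15 / 0.143 = 1.0490
k* = 1.0490^(1/0.65) ≈ 1.0764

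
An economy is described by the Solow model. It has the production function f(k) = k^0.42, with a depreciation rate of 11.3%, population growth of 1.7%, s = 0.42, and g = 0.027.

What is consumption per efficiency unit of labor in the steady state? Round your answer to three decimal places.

At the steady state, Δk = 0, so s·k^α = (n + g + δ)·k.
Dividing both sides by k: k^(1−α) = s / (n + g + δ).
k^0.58 = 0.42 / (0.017 + 0.027 + 0.113) = 0.42 / 0.157 = 2.6752
k* = 2.6752^(1/0.58) ≈ 5.4553
y* = (k*)^α = 5.4553^0.42 ≈ 2.0392
c* = (1 − s)·y* = (1 − 0.42) × 2.0392 ≈ 1.1827

c* = 1.183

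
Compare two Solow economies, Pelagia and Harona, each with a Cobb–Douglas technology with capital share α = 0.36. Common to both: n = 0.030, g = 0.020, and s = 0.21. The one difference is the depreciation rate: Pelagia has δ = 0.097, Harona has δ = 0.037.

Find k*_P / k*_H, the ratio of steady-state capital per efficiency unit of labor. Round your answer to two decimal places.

ratio ≈ 0.44

Steady-state k* = [s/(n + g + δ)]^(1/(1−α)), so the ratio is [ (s_P/(n + g + δ)_P) / (s_H/(n + g + δ)_H) ]^1.5625.
s_P/(n + g + δ)_P = 0.21/0.147 = 1.4286; s_H/(n + g + δ)_H = 0.21/0.087 = 2.4138.
Ratio = (1.4286/2.4138)^1.5625 = 0.5918^1.5625 ≈ 0.4406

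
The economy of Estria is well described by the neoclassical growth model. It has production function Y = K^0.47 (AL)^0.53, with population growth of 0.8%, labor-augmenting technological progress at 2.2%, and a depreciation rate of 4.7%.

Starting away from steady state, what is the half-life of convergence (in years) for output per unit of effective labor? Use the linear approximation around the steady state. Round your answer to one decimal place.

t_½ ≈ 17.0 years

Near the steady state the convergence rate is λ = (1 − α)(n + g + δ).
λ = (1 − 0.47) × 0.077 = 0.53 × 0.077 = 0.04081
Half-life = ln 2 / λ = 0.6931 / 0.04081 ≈ 16.98 years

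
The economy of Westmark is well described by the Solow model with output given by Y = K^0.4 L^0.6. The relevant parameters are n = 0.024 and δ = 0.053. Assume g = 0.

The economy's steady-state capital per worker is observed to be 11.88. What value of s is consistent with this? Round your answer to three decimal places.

At the steady state, Δk = 0, so s·k^α = (n + δ)·k.
So s / (n + δ) = (k*)^(1−α) = 11.88^0.6 = 4.4146.
Therefore s = 4.4146 × (n + δ) = 4.4146 × 0.077 = 0.3399.

s ≈ 0.340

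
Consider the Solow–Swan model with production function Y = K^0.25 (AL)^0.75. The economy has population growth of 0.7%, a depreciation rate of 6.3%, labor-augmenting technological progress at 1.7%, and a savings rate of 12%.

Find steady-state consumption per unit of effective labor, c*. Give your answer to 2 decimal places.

c* ≈ 0.98

In steady state, investment equals break-even investment: s·k^α = (n + g + δ)·k.
Dividing both sides by k: k^(1−α) = s / (n + g + δ).
k^0.75 = 0.12 / (0.007 + 0.017 + 0.063) = 0.12 / 0.087 = 1.3793
k* = 1.3793^(1/0.75) ≈ 1.5354
y* = (k*)^α = 1.5354^0.25 ≈ 1.1132
c* = (1 − s)·y* = (1 − 0.12) × 1.1132 ≈ 0.9796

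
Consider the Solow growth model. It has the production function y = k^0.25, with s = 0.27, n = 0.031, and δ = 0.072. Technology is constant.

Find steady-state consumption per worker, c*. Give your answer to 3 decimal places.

In steady state, investment equals break-even investment: s·k^α = (n + δ)·k.
Rearranging, k^(1−α) = s / (n + δ).
k^0.75 = 0.27 / (0.031 + 0.072) = 0.27 / 0.103 = 2.6214
k* = 2.6214^(1/0.75) ≈ 3.6145
y* = (k*)^α = 3.6145^0.25 ≈ 1.3788
c* = (1 − s)·y* = (1 − 0.27) × 1.3788 ≈ 1.0065

c* = 1.007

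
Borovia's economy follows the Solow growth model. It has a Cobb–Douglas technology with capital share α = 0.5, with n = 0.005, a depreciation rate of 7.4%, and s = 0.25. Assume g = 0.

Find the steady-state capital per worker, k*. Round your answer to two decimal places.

k* = 10.01

At the steady state, Δk = 0, so s·k^α = (n + δ)·k.
Rearranging, k^(1−α) = s / (n + δ).
k^0.5 = 0.25 / (0.005 + 0.074) = 0.25 / 0.079 = 3.1646
k* = 3.1646^(1/0.5) ≈ 10.0147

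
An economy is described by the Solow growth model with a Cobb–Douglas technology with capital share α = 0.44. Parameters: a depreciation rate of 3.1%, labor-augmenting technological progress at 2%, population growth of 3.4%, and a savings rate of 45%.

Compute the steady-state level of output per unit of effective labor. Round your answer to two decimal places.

y* = 3.70

At the steady state, Δk = 0, so s·k^α = (n + g + δ)·k.
Dividing both sides by k: k^(1−α) = s / (n + g + δ).
k^0.56 = 0.45 / (0.034 + 0.020 + 0.031) = 0.45 / 0.085 = 5.2941
k* = 5.2941^(1/0.56) ≈ 19.6104
y* = (k*)^α = 19.6104^0.44 ≈ 3.7042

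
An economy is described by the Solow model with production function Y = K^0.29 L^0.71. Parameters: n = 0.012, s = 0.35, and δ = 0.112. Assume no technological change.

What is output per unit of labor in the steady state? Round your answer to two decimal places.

y* ≈ 1.53

In steady state, investment equals break-even investment: s·k^α = (n + δ)·k.
Rearranging, k^(1−α) = s / (n + δ).
k^0.71 = 0.35 / (0.012 + 0.112) = 0.35 / 0.124 = 2.8226
k* = 2.8226^(1/0.71) ≈ 4.3124
y* = (k*)^α = 4.3124^0.29 ≈ 1.5278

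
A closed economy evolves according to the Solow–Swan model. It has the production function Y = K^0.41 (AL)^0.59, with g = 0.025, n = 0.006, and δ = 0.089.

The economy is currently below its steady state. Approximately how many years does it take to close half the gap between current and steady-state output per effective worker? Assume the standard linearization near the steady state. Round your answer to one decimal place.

about 9.8 years

Near the steady state the convergence rate is λ = (1 − α)(n + g + δ).
λ = (1 − 0.41) × 0.120 = 0.59 × 0.120 = 0.0708
Half-life = ln 2 / λ = 0.6931 / 0.0708 ≈ 9.79 years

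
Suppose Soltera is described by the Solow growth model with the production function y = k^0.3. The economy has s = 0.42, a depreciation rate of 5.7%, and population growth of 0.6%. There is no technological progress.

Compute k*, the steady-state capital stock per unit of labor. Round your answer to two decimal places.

At the steady state, Δk = 0, so s·k^α = (n + δ)·k.
Dividing both sides by k: k^(1−α) = s / (n + δ).
k^0.7 = 0.42 / (0.006 + 0.057) = 0.42 / 0.063 = 6.6667
k* = 6.6667^(1/0.7) ≈ 15.0320

k* ≈ 15.03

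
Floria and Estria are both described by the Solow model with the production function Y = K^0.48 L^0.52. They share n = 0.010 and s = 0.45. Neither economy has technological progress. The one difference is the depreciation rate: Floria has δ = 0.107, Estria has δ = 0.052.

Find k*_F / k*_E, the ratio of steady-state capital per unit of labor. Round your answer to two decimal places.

ratio ≈ 0.29

Steady-state k* = [s/(n + δ)]^(1/(1−α)), so the ratio is [ (s_F/(n + δ)_F) / (s_E/(n + δ)_E) ]^1.9231.
s_F/(n + δ)_F = 0.45/0.117 = 3.8462; s_E/(n + δ)_E = 0.45/0.062 = 7.2581.
Ratio = (3.8462/7.2581)^1.9231 = 0.5299^1.9231 ≈ 0.2948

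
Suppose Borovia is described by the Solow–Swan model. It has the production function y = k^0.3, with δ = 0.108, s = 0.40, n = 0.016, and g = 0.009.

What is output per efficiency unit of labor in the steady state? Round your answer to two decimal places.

Steady state requires s·f(k) = (n + g + δ)·k, i.e. s·k^α = (n + g + δ)·k.
Dividing both sides by k: k^(1−α) = s / (n + g + δ).
k^0.7 = 0.40 / (0.016 + 0.009 + 0.108) = 0.40 / 0.133 = 3.0075
k* = 3.0075^(1/0.7) ≈ 4.8212
y* = (k*)^α = 4.8212^0.3 ≈ 1.6030

y* ≈ 1.60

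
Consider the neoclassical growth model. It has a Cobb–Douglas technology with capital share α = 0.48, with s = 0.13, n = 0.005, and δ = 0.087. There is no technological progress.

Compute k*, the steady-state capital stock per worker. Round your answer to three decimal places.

In steady state, investment equals break-even investment: s·k^α = (n + δ)·k.
Rearranging, k^(1−α) = s / (n + δ).
k^0.52 = 0.13 / (0.005 + 0.087) = 0.13 / 0.092 = 1.4130
k* = 1.4130^(1/0.52) ≈ 1.9442

k* ≈ 1.944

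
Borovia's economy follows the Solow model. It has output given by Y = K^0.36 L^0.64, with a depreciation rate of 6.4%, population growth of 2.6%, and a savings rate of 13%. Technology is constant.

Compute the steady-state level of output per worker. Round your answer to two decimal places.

y* = 1.23

Steady state requires s·f(k) = (n + δ)·k, i.e. s·k^α = (n + δ)·k.
Rearranging, k^(1−α) = s / (n + δ).
k^0.64 = 0.13 / (0.026 + 0.064) = 0.13 / 0.090 = 1.4444
k* = 1.4444^(1/0.64) ≈ 1.7763
y* = (k*)^α = 1.7763^0.36 ≈ 1.2298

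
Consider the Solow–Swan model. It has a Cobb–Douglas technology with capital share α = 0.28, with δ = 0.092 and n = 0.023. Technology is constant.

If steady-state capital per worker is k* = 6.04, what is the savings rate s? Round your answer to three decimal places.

s ≈ 0.420

At the steady state, Δk = 0, so s·k^α = (n + δ)·k.
So s / (n + δ) = (k*)^(1−α) = 6.04^0.72 = 3.6505.
Therefore s = 3.6505 × (n + δ) = 3.6505 × 0.115 = 0.4198.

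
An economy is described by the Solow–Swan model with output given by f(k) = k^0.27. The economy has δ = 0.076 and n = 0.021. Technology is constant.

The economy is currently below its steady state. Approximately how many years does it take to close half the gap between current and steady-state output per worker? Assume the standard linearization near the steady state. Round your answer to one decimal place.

about 9.8 years

Near the steady state the convergence rate is λ = (1 − α)(n + δ).
λ = (1 − 0.27) × 0.097 = 0.73 × 0.097 = 0.07081
Half-life = ln 2 / λ = 0.6931 / 0.07081 ≈ 9.79 years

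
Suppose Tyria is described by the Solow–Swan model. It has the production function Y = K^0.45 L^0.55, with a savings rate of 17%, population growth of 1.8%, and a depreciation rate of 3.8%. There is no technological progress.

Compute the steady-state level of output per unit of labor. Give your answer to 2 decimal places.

y* ≈ 2.48

In steady state, investment equals break-even investment: s·k^α = (n + δ)·k.
Rearranging, k^(1−α) = s / (n + δ).
k^0.55 = 0.17 / (0.018 + 0.038) = 0.17 / 0.056 = 3.0357
k* = 3.0357^(1/0.55) ≈ 7.5307
y* = (k*)^α = 7.5307^0.45 ≈ 2.4807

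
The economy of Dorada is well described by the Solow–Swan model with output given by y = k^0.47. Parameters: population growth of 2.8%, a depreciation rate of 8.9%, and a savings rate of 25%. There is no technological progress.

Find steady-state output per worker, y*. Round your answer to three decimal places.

Steady state requires s·f(k) = (n + δ)·k, i.e. s·k^α = (n + δ)·k.
Dividing both sides by k: k^(1−α) = s / (n + δ).
k^0.53 = 0.25 / (0.028 + 0.089) = 0.25 / 0.117 = 2.1368
k* = 2.1368^(1/0.53) ≈ 4.1898
y* = (k*)^α = 4.1898^0.47 ≈ 1.9608

y* = 1.961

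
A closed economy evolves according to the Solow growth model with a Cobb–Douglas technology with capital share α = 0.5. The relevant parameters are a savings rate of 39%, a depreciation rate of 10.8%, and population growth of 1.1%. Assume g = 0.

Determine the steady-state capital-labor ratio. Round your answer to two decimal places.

In steady state, investment equals break-even investment: s·k^α = (n + δ)·k.
Dividing both sides by k: k^(1−α) = s / (n + δ).
k^0.5 = 0.39 / (0.011 + 0.108) = 0.39 / 0.119 = 3.2773
k* = 3.2773^(1/0.5) ≈ 10.7407

k* = 10.74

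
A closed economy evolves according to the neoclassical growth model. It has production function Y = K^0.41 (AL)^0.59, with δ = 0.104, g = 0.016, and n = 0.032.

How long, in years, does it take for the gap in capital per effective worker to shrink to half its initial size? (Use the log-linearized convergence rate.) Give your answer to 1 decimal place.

Near the steady state the convergence rate is λ = (1 − α)(n + g + δ).
λ = (1 − 0.41) × 0.152 = 0.59 × 0.152 = 0.08968
Half-life = ln 2 / λ = 0.6931 / 0.08968 ≈ 7.73 years

half-life ≈ 7.7 years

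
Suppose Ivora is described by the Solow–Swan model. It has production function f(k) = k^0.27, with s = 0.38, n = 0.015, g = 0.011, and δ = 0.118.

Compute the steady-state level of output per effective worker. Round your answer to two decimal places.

At the steady state, Δk = 0, so s·k^α = (n + g + δ)·k.
Rearranging, k^(1−α) = s / (n + g + δ).
k^0.73 = 0.38 / (0.015 + 0.011 + 0.118) = 0.38 / 0.144 = 2.6389
k* = 2.6389^(1/0.73) ≈ 3.7783
y* = (k*)^α = 3.7783^0.27 ≈ 1.4318

y* ≈ 1.43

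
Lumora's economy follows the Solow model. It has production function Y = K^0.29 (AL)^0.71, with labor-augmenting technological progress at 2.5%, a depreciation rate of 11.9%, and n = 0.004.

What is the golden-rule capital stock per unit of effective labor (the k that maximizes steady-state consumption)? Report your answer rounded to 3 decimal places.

The golden rule sets f'(k) = n + g + δ, i.e. α·k^(α−1) = n + g + δ.
So k^(1−α) = α / (n + g + δ) = 0.29 / 0.148 = 1.9595.
k_gold = 1.9595^(1/0.71) ≈ 2.5791

k_gold ≈ 2.579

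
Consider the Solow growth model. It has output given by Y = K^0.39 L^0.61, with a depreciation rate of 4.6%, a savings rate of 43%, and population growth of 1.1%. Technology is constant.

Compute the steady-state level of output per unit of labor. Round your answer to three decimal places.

y* = 3.640

At the steady state, Δk = 0, so s·k^α = (n + δ)·k.
Dividing both sides by k: k^(1−α) = s / (n + δ).
k^0.61 = 0.43 / (0.011 + 0.046) = 0.43 / 0.057 = 7.5439
k* = 7.5439^(1/0.61) ≈ 27.4588
y* = (k*)^α = 27.4588^0.39 ≈ 3.6399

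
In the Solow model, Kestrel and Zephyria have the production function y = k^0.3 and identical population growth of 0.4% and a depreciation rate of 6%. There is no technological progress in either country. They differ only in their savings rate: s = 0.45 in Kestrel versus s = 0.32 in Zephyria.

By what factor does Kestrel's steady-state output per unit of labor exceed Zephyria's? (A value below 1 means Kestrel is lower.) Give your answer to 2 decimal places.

y*_K / y*_Z ≈ 1.16

Steady-state y* = [s/(n + δ)]^(α/(1−α)), so the ratio is [ (s_K/(n + δ)_K) / (s_Z/(n + δ)_Z) ]^0.4286.
s_K/(n + δ)_K = 0.45/0.064 = 7.0313; s_Z/(n + δ)_Z = 0.32/0.064 = 5.0000.
Ratio = (7.0313/5.0000)^0.4286 = 1.4063^0.4286 ≈ 1.1574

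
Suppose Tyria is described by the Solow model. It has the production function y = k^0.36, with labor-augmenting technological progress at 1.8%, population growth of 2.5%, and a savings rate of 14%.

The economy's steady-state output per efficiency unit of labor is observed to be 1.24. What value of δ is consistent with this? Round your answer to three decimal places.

δ ≈ 0.053

At the steady state, Δk = 0, so s·k^α = (n + g + δ)·k.
Since y* = [s/(n + g + δ)]^(α/(1−α)), we have s/(n + g + δ) = (y*)^((1−α)/α) = 1.24^1.7778 = 1.4658.
Therefore n + g + δ = s / 1.4658 = 0.14 / 1.4658 = 0.0955, so δ = 0.0955 − 0.043 = 0.0525.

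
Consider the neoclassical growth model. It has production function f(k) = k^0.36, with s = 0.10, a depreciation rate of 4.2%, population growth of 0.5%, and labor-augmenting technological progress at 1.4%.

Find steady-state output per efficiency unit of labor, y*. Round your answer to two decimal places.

At the steady state, Δk = 0, so s·k^α = (n + g + δ)·k.
Rearranging, k^(1−α) = s / (n + g + δ).
k^0.64 = 0.10 / (0.005 + 0.014 + 0.042) = 0.10 / 0.061 = 1.6393
k* = 1.6393^(1/0.64) ≈ 2.1647
y* = (k*)^α = 2.1647^0.36 ≈ 1.3205

y* = 1.32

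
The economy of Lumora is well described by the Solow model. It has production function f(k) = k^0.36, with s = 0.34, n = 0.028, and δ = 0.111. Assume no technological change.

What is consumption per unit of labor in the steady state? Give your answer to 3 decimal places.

Steady state requires s·f(k) = (n + δ)·k, i.e. s·k^α = (n + δ)·k.
Rearranging, k^(1−α) = s / (n + δ).
k^0.64 = 0.34 / (0.028 + 0.111) = 0.34 / 0.139 = 2.4460
k* = 2.4460^(1/0.64) ≈ 4.0454
y* = (k*)^α = 4.0454^0.36 ≈ 1.6539
c* = (1 − s)·y* = (1 − 0.34) × 1.6539 ≈ 1.0916

c* = 1.092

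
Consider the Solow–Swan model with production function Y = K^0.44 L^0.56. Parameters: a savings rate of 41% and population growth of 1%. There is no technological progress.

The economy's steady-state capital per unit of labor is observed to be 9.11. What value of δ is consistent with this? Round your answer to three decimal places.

In steady state, investment equals break-even investment: s·k^α = (n + δ)·k.
So s / (n + δ) = (k*)^(1−α) = 9.11^0.56 = 3.4461.
Therefore n + δ = s / 3.4461 = 0.41 / 3.4461 = 0.1190, so δ = 0.1190 − 0.010 = 0.1090.

δ ≈ 0.109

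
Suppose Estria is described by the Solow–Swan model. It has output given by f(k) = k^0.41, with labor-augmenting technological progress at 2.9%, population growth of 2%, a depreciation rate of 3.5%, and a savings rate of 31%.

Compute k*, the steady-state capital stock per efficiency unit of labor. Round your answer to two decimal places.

In steady state, investment equals break-even investment: s·k^α = (n + g + δ)·k.
Dividing both sides by k: k^(1−α) = s / (n + g + δ).
k^0.59 = 0.31 / (0.020 + 0.029 + 0.035) = 0.31 / 0.084 = 3.6905
k* = 3.6905^(1/0.59) ≈ 9.1445

k* = 9.14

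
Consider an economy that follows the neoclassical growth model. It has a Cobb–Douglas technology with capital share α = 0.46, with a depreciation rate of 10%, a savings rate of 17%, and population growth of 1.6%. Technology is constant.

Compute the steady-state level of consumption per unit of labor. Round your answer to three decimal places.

c* = 1.149

At the steady state, Δk = 0, so s·k^α = (n + δ)·k.
Rearranging, k^(1−α) = s / (n + δ).
k^0.54 = 0.17 / (0.016 + 0.100) = 0.17 / 0.116 = 1.4655
k* = 1.4655^(1/0.54) ≈ 2.0295
y* = (k*)^α = 2.0295^0.46 ≈ 1.3848
c* = (1 − s)·y* = (1 − 0.17) × 1.3848 ≈ 1.1494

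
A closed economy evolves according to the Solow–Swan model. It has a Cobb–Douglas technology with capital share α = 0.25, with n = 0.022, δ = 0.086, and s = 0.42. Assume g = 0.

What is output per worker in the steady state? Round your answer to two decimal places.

At the steady state, Δk = 0, so s·k^α = (n + δ)·k.
Rearranging, k^(1−α) = s / (n + δ).
k^0.75 = 0.42 / (0.022 + 0.086) = 0.42 / 0.108 = 3.8889
k* = 3.8889^(1/0.75) ≈ 6.1156
y* = (k*)^α = 6.1156^0.25 ≈ 1.5726

y* = 1.57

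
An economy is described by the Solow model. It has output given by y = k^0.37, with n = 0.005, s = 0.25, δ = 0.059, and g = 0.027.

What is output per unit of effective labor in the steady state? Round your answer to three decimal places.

y* = 1.810

In steady state, investment equals break-even investment: s·k^α = (n + g + δ)·k.
Dividing both sides by k: k^(1−α) = s / (n + g + δ).
k^0.63 = 0.25 / (0.005 + 0.027 + 0.059) = 0.25 / 0.091 = 2.7473
k* = 2.7473^(1/0.63) ≈ 4.9737
y* = (k*)^α = 4.9737^0.37 ≈ 1.8104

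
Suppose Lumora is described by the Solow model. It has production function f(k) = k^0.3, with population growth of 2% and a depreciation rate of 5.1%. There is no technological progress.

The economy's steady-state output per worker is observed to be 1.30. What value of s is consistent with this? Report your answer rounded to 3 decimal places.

s ≈ 0.131

At the steady state, Δk = 0, so s·k^α = (n + δ)·k.
Since y* = [s/(n + δ)]^(α/(1−α)), we have s/(n + δ) = (y*)^((1−α)/α) = 1.30^2.3333 = 1.8444.
Therefore s = 1.8444 × (n + δ) = 1.8444 × 0.071 = 0.1310.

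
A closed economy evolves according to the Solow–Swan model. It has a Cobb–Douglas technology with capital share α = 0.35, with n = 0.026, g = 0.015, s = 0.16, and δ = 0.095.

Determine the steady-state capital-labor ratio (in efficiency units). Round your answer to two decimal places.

Steady state requires s·f(k) = (n + g + δ)·k, i.e. s·k^α = (n + g + δ)·k.
Dividing both sides by k: k^(1−α) = s / (n + g + δ).
k^0.65 = 0.16 / (0.026 + 0.015 + 0.095) = 0.16 / 0.136 = 1.1765
k* = 1.1765^(1/0.65) ≈ 1.2841

k* ≈ 1.28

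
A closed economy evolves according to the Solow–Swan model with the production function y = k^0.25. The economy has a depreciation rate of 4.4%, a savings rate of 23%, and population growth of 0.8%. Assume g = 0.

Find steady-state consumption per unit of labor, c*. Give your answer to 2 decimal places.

In steady state, investment equals break-even investment: s·k^α = (n + δ)·k.
Rearranging, k^(1−α) = s / (n + δ).
k^0.75 = 0.23 / (0.008 + 0.044) = 0.23 / 0.052 = 4.4231
k* = 4.4231^(1/0.75) ≈ 7.2605
y* = (k*)^α = 7.2605^0.25 ≈ 1.6415
c* = (1 − s)·y* = (1 − 0.23) × 1.6415 ≈ 1.2640

c* ≈ 1.26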